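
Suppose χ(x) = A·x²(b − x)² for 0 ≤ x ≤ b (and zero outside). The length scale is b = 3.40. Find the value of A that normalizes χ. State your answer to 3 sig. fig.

The normalization condition is ∫|χ|² dx = 1 from 0 to b.
∫|χ|² dx = A²·(b^9/630).
With b = 3.40: A² = 0.01038 and A = 0.1019.

A ≈ 0.102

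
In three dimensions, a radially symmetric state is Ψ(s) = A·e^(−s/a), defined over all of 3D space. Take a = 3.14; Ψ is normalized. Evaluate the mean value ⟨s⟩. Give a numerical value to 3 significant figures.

⟨s⟩ ≈ 4.71

The expectation value is the |Ψ|²-weighted average of s: ∫ s|Ψ|² 4πs² ds.
Recall ∫₀^∞ s^m e^(−s/β) ds = m!·β^(m+1), the ratio of the moment integral to the normalization integral gives ⟨s⟩ = 3·a/2.
Putting a = 3.14 gives 4.710.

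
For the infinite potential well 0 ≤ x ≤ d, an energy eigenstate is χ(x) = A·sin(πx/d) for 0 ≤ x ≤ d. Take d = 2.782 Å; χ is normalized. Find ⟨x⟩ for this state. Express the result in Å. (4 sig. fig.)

⟨x⟩ ≈ 1.391 Å

By definition ⟨x⟩ = ∫ x |χ(x)|² dx.
With ∫₀^d sin²(nπx/d) dx = d/2, the ratio of the moment integral to the normalization integral gives ⟨x⟩ = d/2.
Putting d = 2.782 gives 1.3910.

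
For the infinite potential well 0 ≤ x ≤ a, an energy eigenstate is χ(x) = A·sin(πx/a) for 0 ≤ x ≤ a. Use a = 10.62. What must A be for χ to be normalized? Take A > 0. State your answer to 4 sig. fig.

We need A² ∫|f|² dx = 1, taking the integral from 0 to a.
With χ = A·sin(πx/a), the integral evaluates to A²·[a/2].
Hence A² = 1/[a/2].
With a = 10.62: A² = 0.18832 and A = 0.43396.

A ≈ 0.4340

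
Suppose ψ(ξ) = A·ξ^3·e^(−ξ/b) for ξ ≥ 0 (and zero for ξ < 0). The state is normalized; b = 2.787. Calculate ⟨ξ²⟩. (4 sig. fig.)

By definition ⟨ξ²⟩ = ∫ ξ^2 |ψ(ξ)|² dξ.
With ∫₀^∞ ξ^8 e^(−αξ) dξ = 8!/α^9, since the A² factors cancel between numerator and denominator, ⟨ξ²⟩ = 14·b^2.
With b = 2.787, ⟨ξ^2⟩ = 108.74.

⟨ξ^2⟩ ≈ 108.7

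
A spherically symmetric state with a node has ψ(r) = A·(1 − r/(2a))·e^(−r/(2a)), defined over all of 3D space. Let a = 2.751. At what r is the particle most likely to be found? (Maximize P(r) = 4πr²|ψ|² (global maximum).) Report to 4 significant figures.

Set d/dr [P(r) = 4πr²|ψ|²] = 0 and solve for r > 0.
Solving yields r = a·(√(5) + 3).
With a = 2.751, the most probable radial distance is 14.404.

r ≈ 14.40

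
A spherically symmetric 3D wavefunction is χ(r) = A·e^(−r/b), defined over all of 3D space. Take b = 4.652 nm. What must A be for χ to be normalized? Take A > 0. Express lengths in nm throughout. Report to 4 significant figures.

A ≈ 0.05623 nm^(-3/2)

Require ∫ |χ|² 4πr² dr = 1 over the whole domain.
(Spherical symmetry: dV = 4πr² dr.)
∫|χ|² 4πr² dr = A²·(π·b^3).
Hence A² = 1/[π·b^3].
Substituting b = 4.652 gives A² = 0.0031618, so A = 0.056230.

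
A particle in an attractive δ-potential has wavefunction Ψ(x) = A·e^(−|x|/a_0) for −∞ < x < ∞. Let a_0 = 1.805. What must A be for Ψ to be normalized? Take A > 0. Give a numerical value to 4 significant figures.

Require ∫ |Ψ|² dx = 1 over the whole domain.
Using ∫₀^∞ xⁿ e^(−αx) dx = n!/αⁿ⁺¹, the integral (without the A² prefactor) comes out to a_0.
Setting this equal to 1 gives A² = 1/(a_0).
Substituting a_0 = 1.805 gives A² = 0.55402, so A = 0.74432.

A ≈ 0.7443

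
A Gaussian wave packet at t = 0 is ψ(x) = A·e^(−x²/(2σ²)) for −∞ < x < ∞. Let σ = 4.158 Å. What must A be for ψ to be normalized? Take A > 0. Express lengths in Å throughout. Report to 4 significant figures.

A ≈ 0.3684 Å^(-1/2)

Normalization requires ∫|ψ|² dx = 1, integrated from −∞ to ∞.
Differentiating ∫e^(−αx²) dx = √(π/α) under α to get the higher moments, with ψ = A·e^(−x²/(2σ²)), the integral evaluates to A²·[√(π)·σ].
With σ = 4.158: A² = 0.13569 and A = 0.36836.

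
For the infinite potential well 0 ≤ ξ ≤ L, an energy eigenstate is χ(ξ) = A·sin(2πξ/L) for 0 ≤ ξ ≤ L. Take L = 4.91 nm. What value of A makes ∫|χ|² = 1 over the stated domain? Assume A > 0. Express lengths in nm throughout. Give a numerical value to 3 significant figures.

Normalization requires ∫|χ|² dξ = 1, integrated from 0 to L.
With χ = A·sin(2πξ/L), the integral evaluates to A²·[L/2].
Substituting L = 4.91 gives A² = 0.4073, so A = 0.6382.

A ≈ 0.638 nm^(-1/2)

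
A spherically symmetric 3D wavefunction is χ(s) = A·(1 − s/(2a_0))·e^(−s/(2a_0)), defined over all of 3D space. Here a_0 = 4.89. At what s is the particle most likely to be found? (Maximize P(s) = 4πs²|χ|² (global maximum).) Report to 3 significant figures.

s ≈ 25.6

Differentiate P(s) = 4πs²|χ|² with respect to s and set to zero.
Solving yields s = a_0·(√(5) + 3).
With a_0 = 4.89, the most probable radial distance is 25.60.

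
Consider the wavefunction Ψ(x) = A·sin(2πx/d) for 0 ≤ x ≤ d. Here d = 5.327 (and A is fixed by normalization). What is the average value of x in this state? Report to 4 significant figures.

⟨x⟩ ≈ 2.664

The expectation value is the |Ψ|²-weighted average of x: ∫ x|Ψ|² dx.
Evaluating both integrals, ⟨x⟩ = d/2.
With d = 5.327, ⟨x⟩ = 2.6635.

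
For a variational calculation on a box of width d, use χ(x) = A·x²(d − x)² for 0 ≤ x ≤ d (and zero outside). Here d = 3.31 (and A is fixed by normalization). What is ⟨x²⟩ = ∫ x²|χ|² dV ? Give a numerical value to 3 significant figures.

The expectation value is the |χ|²-weighted average of x^2: ∫ x^2|χ|² dx.
Expanding the polynomial and integrating term by term, the ratio of the moment integral to the normalization integral gives ⟨x²⟩ = 3·d^2/11.
Putting d = 3.31 gives 2.988.

⟨x^2⟩ ≈ 2.99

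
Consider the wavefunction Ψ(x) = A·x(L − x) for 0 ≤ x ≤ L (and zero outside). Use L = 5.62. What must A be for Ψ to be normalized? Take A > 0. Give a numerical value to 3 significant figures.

The normalization condition is ∫|Ψ|² dx = 1 from 0 to L.
Expanding the polynomial and integrating term by term, the integral (without the A² prefactor) comes out to L^5/30.
Hence A² = 1/[L^5/30].
Substituting L = 5.62 gives A² = 0.005351, so A = 0.07315.

A ≈ 0.0732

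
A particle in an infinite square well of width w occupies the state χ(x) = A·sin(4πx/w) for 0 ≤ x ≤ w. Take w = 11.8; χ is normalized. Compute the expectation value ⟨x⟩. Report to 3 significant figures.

By definition ⟨x⟩ = ∫ x |χ(x)|² dx.
Using sin²θ = (1 − cos 2θ)/2, the ratio of the moment integral to the normalization integral gives ⟨x⟩ = w/2.
With w = 11.8, ⟨x⟩ = 5.900.

⟨x⟩ ≈ 5.90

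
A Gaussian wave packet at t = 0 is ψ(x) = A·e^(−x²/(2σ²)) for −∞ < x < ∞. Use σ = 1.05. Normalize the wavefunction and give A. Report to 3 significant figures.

A ≈ 0.733

We need A² ∫|f|² dx = 1, taking the integral from −∞ to ∞.
Carrying out the integral gives A² · √(π)·σ.
Hence A² = 1/[√(π)·σ].
Plugging in σ = 1.05 yields A = 0.7330.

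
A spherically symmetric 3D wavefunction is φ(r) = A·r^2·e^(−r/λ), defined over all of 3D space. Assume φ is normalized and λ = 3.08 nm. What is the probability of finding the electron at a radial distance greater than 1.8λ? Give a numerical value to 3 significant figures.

P ≈ 0.927

P = ∫ |φ|² 4πr² dr over r > 1.8λ.
A² is fixed by ∫₀^∞ 4πr²|φ|² dr = 1, i.e. A² = (45·π·λ^7/2)^(−1).
Substituting u = r/λ, A², 4π and the length scale all cancel in the ratio: P = ∫_{1.8}^{∞} u^6·e^(-2·u) du / ∫_{0}^{∞} u^6·e^(-2·u) du.
With ∫ u^6·e^(-2·u) du = -(4·u^6 + 12·u^5 + 30·u^4 + 60·u^3 + 90·u^2 + 90·u + 45)·e^(-2·u)/8 + C, the region integral is ≈ 5.2128 and the full one is 45/8.
Taking the ratio yields P = 0.9267.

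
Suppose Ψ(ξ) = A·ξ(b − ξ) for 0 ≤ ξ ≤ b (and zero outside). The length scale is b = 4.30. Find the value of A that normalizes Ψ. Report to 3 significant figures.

We need A² ∫|f|² dξ = 1, taking the integral from 0 to b.
Expanding the polynomial and integrating term by term, carrying out the integral gives A² · b^5/30.
With b = 4.30: A² = 0.02041 and A = 0.1429.

A ≈ 0.143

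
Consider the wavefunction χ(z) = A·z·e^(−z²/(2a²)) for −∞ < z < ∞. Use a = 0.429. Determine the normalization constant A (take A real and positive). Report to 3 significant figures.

Require ∫ |χ|² dz = 1 over the whole domain.
With ∫_{−∞}^{∞} z^(2m) e^(−αz²) dz = (2m−1)!!·√π / (2^m α^(m+1/2)), with χ = A·z·e^(−z²/(2a²)), the integral evaluates to A²·[√(π)·a^3/2].
So A² = (√(π)·a^3/2)^(−1).
Plugging in a = 0.429 yields A = 3.780.

A ≈ 3.78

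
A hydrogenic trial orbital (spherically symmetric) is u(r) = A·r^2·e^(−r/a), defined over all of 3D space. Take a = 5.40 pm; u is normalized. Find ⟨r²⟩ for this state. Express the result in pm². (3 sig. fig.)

⟨r^2⟩ ≈ 408 pm^2

⟨r²⟩ = ∫ r^2 |u|² 4πr² dr over the full domain.
With ∫₀^∞ r^8 e^(−αr) dr = 8!/α^9, the ratio of the moment integral to the normalization integral gives ⟨r²⟩ = 14·a^2.
With a = 5.40, ⟨r^2⟩ = 408.2.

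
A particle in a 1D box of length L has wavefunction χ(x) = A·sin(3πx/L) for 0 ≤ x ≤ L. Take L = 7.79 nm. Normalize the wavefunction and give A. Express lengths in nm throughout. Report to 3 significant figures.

Require ∫ |χ|² dx = 1 over the whole domain.
Using sin²θ = (1 − cos 2θ)/2, carrying out the integral gives A² · L/2.
Setting this equal to 1 gives A² = 1/(L/2).
Substituting L = 7.79 gives A² = 0.2567, so A = 0.5067.

A ≈ 0.507 nm^(-1/2)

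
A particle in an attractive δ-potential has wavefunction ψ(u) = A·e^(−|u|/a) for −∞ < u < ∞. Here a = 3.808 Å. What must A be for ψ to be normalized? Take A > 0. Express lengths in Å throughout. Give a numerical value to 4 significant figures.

A ≈ 0.5125 Å^(-1/2)

We need A² ∫|f|² du = 1, taking the integral from −∞ to ∞.
Using ∫₀^∞ uⁿ e^(−αu) du = n!/αⁿ⁺¹, the integral (without the A² prefactor) comes out to a.
Substituting a = 3.808 gives A² = 0.26261, so A = 0.51245.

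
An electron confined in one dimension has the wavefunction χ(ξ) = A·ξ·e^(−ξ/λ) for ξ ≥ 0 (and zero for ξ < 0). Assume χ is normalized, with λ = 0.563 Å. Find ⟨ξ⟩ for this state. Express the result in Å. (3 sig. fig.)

⟨ξ⟩ = ∫ ξ |χ|² dξ over the full domain.
Recall ∫₀^∞ ξ^m e^(−ξ/β) dξ = m!·β^(m+1), since the A² factors cancel between numerator and denominator, ⟨ξ⟩ = 3·λ/2.
Putting λ = 0.563 gives 0.8445.

⟨ξ⟩ ≈ 0.845 Å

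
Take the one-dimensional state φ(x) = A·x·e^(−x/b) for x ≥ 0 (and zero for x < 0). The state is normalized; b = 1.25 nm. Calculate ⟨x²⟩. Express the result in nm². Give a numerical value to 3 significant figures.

By definition ⟨x²⟩ = ∫ x^2 |φ(x)|² dx.
Evaluating both integrals, ⟨x²⟩ = 3·b^2.
Putting b = 1.25 gives 4.688.

⟨x^2⟩ ≈ 4.69 nm^2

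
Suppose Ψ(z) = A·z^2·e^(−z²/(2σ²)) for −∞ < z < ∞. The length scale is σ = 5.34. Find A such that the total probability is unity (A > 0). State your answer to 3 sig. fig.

The normalization condition is ∫|Ψ|² dz = 1 from −∞ to ∞.
Differentiating ∫e^(−αz²) dz = √(π/α) under α to get the higher moments, ∫|Ψ|² dz = A²·(3·√(π)·σ^5/4).
Setting this equal to 1 gives A² = 1/(3·√(π)·σ^5/4).
Substituting σ = 5.34 gives A² = 0.0001732, so A = 0.01316.

A ≈ 0.0132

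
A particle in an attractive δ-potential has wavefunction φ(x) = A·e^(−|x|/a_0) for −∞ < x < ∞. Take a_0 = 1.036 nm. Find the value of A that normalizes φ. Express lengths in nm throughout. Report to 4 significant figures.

Normalization requires ∫|φ|² dx = 1, integrated from −∞ to ∞.
With ∫₀^∞ x^0 e^(−αx) dx = 0!/α^1, with φ = A·e^(−|x|/a_0), the integral evaluates to A²·[a_0].
Setting this equal to 1 gives A² = 1/(a_0).
With a_0 = 1.036: A² = 0.96525 and A = 0.98247.

A ≈ 0.9825 nm^(-1/2)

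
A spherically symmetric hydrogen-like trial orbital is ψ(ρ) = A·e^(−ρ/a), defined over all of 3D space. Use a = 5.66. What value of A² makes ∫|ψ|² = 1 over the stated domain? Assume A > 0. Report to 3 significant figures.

A^2 ≈ 0.00176

The normalization condition is ∫|ψ|² 4πρ² dρ = 1 from 0 to ∞.
(Spherical symmetry: dV = 4πρ² dρ.)
Carrying out the integral gives A² · π·a^3.
Substituting a = 5.66 gives A² = 0.001755, so A = 0.04190.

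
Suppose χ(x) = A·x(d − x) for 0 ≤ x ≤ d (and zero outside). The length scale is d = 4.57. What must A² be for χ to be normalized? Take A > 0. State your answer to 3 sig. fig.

A^2 ≈ 0.0151

The normalization condition is ∫|χ|² dx = 1 from 0 to d.
With χ = A·x(d − x), the integral evaluates to A²·[d^5/30].
So A² = (d^5/30)^(−1).
With d = 4.57: A² = 0.01505 and A = 0.1227.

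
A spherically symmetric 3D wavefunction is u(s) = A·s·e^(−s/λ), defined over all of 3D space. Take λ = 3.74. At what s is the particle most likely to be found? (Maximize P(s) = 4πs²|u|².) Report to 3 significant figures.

Set d/ds [P(s) = 4πs²|u|²] = 0 and solve for s > 0.
This gives s = 2·λ.
With λ = 3.74, the most probable radial distance is 7.480.

s ≈ 7.48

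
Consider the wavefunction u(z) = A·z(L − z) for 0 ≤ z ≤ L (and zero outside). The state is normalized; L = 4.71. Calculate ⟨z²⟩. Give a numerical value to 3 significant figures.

⟨z^2⟩ ≈ 6.34

By definition ⟨z²⟩ = ∫ z^2 |u(z)|² dz.
Expanding the polynomial and integrating term by term, the ratio of the moment integral to the normalization integral gives ⟨z²⟩ = 2·L^2/7.
With L = 4.71, ⟨z^2⟩ = 6.338.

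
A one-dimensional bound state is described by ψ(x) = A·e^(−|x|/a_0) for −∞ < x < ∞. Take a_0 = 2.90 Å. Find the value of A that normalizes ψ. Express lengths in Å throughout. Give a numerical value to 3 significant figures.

A ≈ 0.587 Å^(-1/2)

The normalization condition is ∫|ψ|² dx = 1 from −∞ to ∞.
The integral (without the A² prefactor) comes out to a_0.
Setting this equal to 1 gives A² = 1/(a_0).
Plugging in a_0 = 2.90 yields A = 0.5872.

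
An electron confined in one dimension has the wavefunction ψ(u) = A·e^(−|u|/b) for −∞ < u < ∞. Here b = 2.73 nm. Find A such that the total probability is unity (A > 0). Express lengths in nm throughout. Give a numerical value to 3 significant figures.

A ≈ 0.605 nm^(-1/2)

We need A² ∫|f|² du = 1, taking the integral from −∞ to ∞.
Using ∫₀^∞ uⁿ e^(−αu) du = n!/αⁿ⁺¹, with ψ = A·e^(−|u|/b), the integral evaluates to A²·[b].
With b = 2.73: A² = 0.3663 and A = 0.6052.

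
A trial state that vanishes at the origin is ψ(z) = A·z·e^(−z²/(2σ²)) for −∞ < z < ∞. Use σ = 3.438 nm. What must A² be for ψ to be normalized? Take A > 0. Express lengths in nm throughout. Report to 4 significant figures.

We need A² ∫|f|² dz = 1, taking the integral from −∞ to ∞.
Differentiating ∫e^(−αz²) dz = √(π/α) under α to get the higher moments, ∫|ψ|² dz = A²·(√(π)·σ^3/2).
Setting this equal to 1 gives A² = 1/(√(π)·σ^3/2).
With σ = 3.438: A² = 0.027768 and A = 0.16664.

A^2 ≈ 0.02777 nm^(-3)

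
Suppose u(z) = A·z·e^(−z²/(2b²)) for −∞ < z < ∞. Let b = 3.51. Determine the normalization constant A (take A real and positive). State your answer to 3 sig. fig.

We need A² ∫|f|² dz = 1, taking the integral from −∞ to ∞.
Using the Gaussian integral ∫_{−∞}^{∞} e^(−αz²) dz = √(π/α), with u = A·z·e^(−z²/(2b²)), the integral evaluates to A²·[√(π)·b^3/2].
Hence A² = 1/[√(π)·b^3/2].
Plugging in b = 3.51 yields A = 0.1615.

A ≈ 0.162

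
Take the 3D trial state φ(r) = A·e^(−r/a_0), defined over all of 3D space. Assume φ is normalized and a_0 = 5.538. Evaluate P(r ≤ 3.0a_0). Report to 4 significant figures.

P ≈ 0.9380

With dV = 4πr²dr, the probability is ∫|φ|² dV over r ≤ 3.0a_0.
The full normalization integral is A²·[π·a_0^3] = 1, fixing A².
Let u = r/a_0; then A², 4π and the length scale all cancel, so P = ∫_{0}^{3.0} u^2·e^(-2·u) du ÷ ∫_{0}^{∞} u^2·e^(-2·u) du.
Using ∫ u^2·e^(-2·u) du = -(2·u^2 + 2·u + 1)·e^(-2·u)/4, the numerator is 1/4 - 25·e^(-6)/4 and the denominator is 1/4.
This evaluates to P = 0.93803.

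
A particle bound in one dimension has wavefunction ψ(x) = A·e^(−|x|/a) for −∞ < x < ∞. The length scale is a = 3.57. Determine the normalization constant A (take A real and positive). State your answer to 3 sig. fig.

A ≈ 0.529

Normalization requires ∫|ψ|² dx = 1, integrated from −∞ to ∞.
With ∫₀^∞ x^0 e^(−αx) dx = 0!/α^1, with ψ = A·e^(−|x|/a), the integral evaluates to A²·[a].
So A² = (a)^(−1).
Substituting a = 3.57 gives A² = 0.2801, so A = 0.5293.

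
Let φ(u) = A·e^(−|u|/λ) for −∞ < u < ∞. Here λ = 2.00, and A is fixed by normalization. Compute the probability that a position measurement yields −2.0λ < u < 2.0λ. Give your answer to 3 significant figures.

P ≈ 0.982

|φ|² is the probability density, so P = ∫_{−2.0λ}^{2.0λ} |φ|² du.
The normalization integral ∫|φ|²du over the whole domain equals λ·A², and A² cancels in the ratio.
By symmetry take twice the u ≥ 0 contribution in numerator and denominator; the 2's cancel. Substituting t = u/λ, A² and the length scale cancel in the ratio: P = ∫_{0}^{2.0} e^(-2·t) dt / ∫_{0}^{∞} e^(-2·t) dt.
With ∫ e^(-2·t) dt = -e^(-2·t)/2 + C, the region integral is 1/2 - e^(-4)/2 and the full one is 1/2.
Evaluating gives P = 0.9817.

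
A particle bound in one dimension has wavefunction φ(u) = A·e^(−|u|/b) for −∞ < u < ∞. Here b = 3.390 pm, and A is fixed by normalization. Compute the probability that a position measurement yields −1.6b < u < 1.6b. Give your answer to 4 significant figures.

|φ|² is the probability density, so P = ∫_{−1.6b}^{1.6b} |φ|² du.
The normalization integral ∫|φ|²du over the whole domain equals b·A², and A² cancels in the ratio.
Both integrals are even about u = 0, so only the u ≥ 0 halves are needed (the factors of 2 cancel). Let t = u/b; then A² and the length scale cancel, so P = ∫_{0}^{1.6} e^(-2·t) dt ÷ ∫_{0}^{∞} e^(-2·t) dt.
Using ∫ e^(-2·t) dt = -e^(-2·t)/2, the numerator is 1/2 - e^(-16/5)/2 and the denominator is 1/2.
This works out to P = 0.95924.

P ≈ 0.9592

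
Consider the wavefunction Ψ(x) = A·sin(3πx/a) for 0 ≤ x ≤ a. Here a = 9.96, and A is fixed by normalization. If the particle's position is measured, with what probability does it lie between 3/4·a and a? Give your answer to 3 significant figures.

P ≈ 0.303

The probability is P = ∫ |Ψ|² dx over [3/4·a, a].
The normalization integral ∫|Ψ|²dx over the whole domain equals a/2·A², and A² cancels in the ratio.
In terms of u = x/a (A² and the length scale cancel between numerator and denominator), P = [∫_{3/4}^{1} sin(3·π·u)^2 du] / [∫_{0}^{1} sin(3·π·u)^2 du].
Using ∫ sin(3·π·u)^2 du = u/2 - sin(6·π·u)/(12·π), the numerator is 1/(12·π) + 1/8 and the denominator is 1/2.
Evaluating gives P = (2 + 3·π)/(12·π).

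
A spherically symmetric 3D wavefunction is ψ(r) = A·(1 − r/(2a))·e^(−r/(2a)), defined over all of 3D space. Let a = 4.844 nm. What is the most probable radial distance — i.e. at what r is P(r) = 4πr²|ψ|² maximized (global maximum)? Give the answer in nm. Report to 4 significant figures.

r ≈ 25.36 nm

Set d/dr [P(r) = 4πr²|ψ|²] = 0 and solve for r > 0.
This gives r = a·(√(5) + 3).
With a = 4.844, the most probable radial distance is 25.364 nm.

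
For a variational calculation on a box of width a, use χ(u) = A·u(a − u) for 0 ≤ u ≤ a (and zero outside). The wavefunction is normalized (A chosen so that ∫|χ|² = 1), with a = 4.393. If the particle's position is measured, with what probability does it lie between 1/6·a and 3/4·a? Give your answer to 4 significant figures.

P ≈ 0.8610

The probability is P = ∫ |χ|² du over [1/6·a, 3/4·a].
The normalization integral ∫|χ|²du over the whole domain equals a^5/30·A², and A² cancels in the ratio.
Substituting t = u/a, A² and the length scale cancel in the ratio: P = ∫_{1/6}^{3/4} t^2·(1 - t)^2 dt / ∫_{0}^{1} t^2·(1 - t)^2 dt.
With ∫ t^2·(1 - t)^2 dt = t^3·(6·t^2 - 15·t + 10)/30 + C, the region integral is ≈ 0.0286997 and the full one is 1/30.
The result is P = 0.86099.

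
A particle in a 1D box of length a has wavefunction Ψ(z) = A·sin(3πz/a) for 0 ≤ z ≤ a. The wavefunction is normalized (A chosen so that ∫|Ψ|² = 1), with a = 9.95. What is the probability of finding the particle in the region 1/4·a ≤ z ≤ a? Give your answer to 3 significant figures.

The probability is P = ∫ |Ψ|² dz over [1/4·a, a].
The normalization integral ∫|Ψ|²dz over the whole domain equals a/2·A², and A² cancels in the ratio.
In terms of u = z/a (A² and the length scale cancel between numerator and denominator), P = [∫_{1/4}^{1} sin(3·π·u)^2 du] / [∫_{0}^{1} sin(3·π·u)^2 du].
An antiderivative of sin(3·π·u)^2 is u/2 - sin(6·π·u)/(12·π); evaluating from 1/4 to 1 gives 3/8 - 1/(12·π), while the full integral is 1/2.
Taking the ratio, P = (-2 + 9·π)/(12·π).

P ≈ 0.697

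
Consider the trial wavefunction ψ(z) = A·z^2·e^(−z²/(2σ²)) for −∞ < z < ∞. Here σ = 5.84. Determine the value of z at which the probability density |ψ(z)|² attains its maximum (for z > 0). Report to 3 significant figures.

Set d/dz [|ψ(z)|²] = 0 and solve for z > 0.
Solving yields z = √(2)·σ.
With σ = 5.84, the value of z > 0 at which the probability density is greatest is 8.259.

z ≈ 8.26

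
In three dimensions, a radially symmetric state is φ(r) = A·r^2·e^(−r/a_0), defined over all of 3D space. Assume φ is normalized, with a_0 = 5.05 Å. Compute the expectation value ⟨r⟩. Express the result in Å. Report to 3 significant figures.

⟨r⟩ ≈ 17.7 Å

By definition ⟨r⟩ = ∫ r |φ(r)|² 4πr² dr.
Using ∫₀^∞ rⁿ e^(−αr) dr = n!/αⁿ⁺¹, since the A² factors cancel between numerator and denominator, ⟨r⟩ = 7·a_0/2.
Putting a_0 = 5.05 gives 17.68.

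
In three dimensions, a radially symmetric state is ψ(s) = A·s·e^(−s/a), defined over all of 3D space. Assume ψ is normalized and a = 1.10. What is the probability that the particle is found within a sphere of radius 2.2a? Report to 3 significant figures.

P ≈ 0.449

P = ∫ |ψ|² 4πs² ds over s ≤ 2.2a.
A² is fixed by ∫₀^∞ 4πs²|ψ|² ds = 1, i.e. A² = (3·π·a^5)^(−1).
In terms of u = s/a (A², 4π and the length scale all cancel between numerator and denominator), P = [∫_{0}^{2.2} u^4·e^(-2·u) du] / [∫_{0}^{∞} u^4·e^(-2·u) du].
An antiderivative of u^4·e^(-2·u) is -(u^4/2 + u^3 + 3·u^2/2 + 3·u/2 + 3/4)·e^(-2·u); evaluating from 0 to 2.2 gives ≈ 0.33661, while the full integral is 3/4.
This evaluates to P = 0.4488.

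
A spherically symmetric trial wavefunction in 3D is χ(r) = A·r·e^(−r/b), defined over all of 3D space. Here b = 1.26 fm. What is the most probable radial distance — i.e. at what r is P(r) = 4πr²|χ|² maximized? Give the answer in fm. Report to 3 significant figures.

Set d/dr [P(r) = 4πr²|χ|²] = 0 and solve for r > 0.
This gives r = 2·b.
With b = 1.26, the most probable radial distance is 2.520 fm.

r ≈ 2.52 fm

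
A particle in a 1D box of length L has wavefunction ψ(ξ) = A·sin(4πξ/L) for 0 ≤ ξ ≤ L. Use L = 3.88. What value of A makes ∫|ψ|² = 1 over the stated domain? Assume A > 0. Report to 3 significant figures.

Normalization requires ∫|ψ|² dξ = 1, integrated from 0 to L.
Using sin²θ = (1 − cos 2θ)/2, ∫|ψ|² dξ = A²·(L/2).
Plugging in L = 3.88 yields A = 0.7180.

A ≈ 0.718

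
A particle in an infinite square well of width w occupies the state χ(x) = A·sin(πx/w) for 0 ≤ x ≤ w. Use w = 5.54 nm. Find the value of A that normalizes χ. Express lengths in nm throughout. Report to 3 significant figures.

A ≈ 0.601 nm^(-1/2)

Normalization requires ∫|χ|² dx = 1, integrated from 0 to w.
∫|χ|² dx = A²·(w/2).
With w = 5.54: A² = 0.3610 and A = 0.6008.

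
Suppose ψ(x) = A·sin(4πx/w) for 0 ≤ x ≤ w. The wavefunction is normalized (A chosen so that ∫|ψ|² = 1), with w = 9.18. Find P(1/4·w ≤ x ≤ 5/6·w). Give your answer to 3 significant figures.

P ≈ 0.549

The probability is P = ∫ |ψ|² dx over [1/4·w, 5/6·w].
Since A² = 1/(w/2), this is the region integral divided by the full normalization integral.
Substituting u = x/w, A² and the length scale cancel in the ratio: P = ∫_{1/4}^{5/6} sin(4·π·u)^2 du / ∫_{0}^{1} sin(4·π·u)^2 du.
With ∫ sin(4·π·u)^2 du = u/2 - sin(4·π·u)·cos(4·π·u)/(8·π) + C, the region integral is -√(3)/(32·π) + 7/24 and the full one is 1/2.
The result is P = -√(3)/(16·π) + 7/12.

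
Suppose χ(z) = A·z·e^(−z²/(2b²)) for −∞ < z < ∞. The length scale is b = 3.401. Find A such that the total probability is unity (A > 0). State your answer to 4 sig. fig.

A ≈ 0.1694

We need A² ∫|f|² dz = 1, taking the integral from −∞ to ∞.
With ∫_{−∞}^{∞} z^(2m) e^(−αz²) dz = (2m−1)!!·√π / (2^m α^(m+1/2)), ∫|χ|² dz = A²·(√(π)·b^3/2).
With b = 3.401: A² = 0.028684 and A = 0.16936.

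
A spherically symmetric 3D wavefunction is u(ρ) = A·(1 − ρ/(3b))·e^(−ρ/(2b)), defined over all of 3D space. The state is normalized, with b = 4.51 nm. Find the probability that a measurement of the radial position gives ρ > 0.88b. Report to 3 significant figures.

With dV = 4πρ²dρ, the probability is ∫|u|² dV over ρ > 0.88b.
Normalization gives A² = 1/(8·π·b^3/3).
Let t = ρ/b; then A², 4π and the length scale all cancel, so P = ∫_{0.88}^{∞} t^2·(1 - t/3)^2·e^(-t) dt ÷ ∫_{0}^{∞} t^2·(1 - t/3)^2·e^(-t) dt.
Using ∫ t^2·(1 - t/3)^2·e^(-t) dt = (-t^4 + 2·t^3 - 3·t^2 - 6·t - 6)·e^(-t)/9, the numerator is ≈ 0.59175 and the denominator is 2/3.
The region integral divided by the full integral gives P = 0.8876.

P ≈ 0.888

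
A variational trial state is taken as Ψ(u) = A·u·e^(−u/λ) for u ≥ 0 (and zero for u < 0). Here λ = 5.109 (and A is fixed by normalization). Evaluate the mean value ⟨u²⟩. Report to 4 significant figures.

The expectation value is the |Ψ|²-weighted average of u^2: ∫ u^2|Ψ|² du.
Evaluating both integrals, ⟨u²⟩ = 3·λ^2.
With λ = 5.109, ⟨u^2⟩ = 78.306.

⟨u^2⟩ ≈ 78.31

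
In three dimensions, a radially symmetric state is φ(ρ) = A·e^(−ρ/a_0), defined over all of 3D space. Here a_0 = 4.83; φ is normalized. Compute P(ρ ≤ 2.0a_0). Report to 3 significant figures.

P ≈ 0.762

With dV = 4πρ²dρ, the probability is ∫|φ|² dV over ρ ≤ 2.0a_0.
Normalization gives A² = 1/(π·a_0^3).
Let u = ρ/a_0; then A², 4π and the length scale all cancel, so P = ∫_{0}^{2.0} u^2·e^(-2·u) du ÷ ∫_{0}^{∞} u^2·e^(-2·u) du.
An antiderivative of u^2·e^(-2·u) is -(2·u^2 + 2·u + 1)·e^(-2·u)/4; evaluating from 0 to 2.0 gives 1/4 - 13·e^(-4)/4, while the full integral is 1/4.
This evaluates to P = 0.7619.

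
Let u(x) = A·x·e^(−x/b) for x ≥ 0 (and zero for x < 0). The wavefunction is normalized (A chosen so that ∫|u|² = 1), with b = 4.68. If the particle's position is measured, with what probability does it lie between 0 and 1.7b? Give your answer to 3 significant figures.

|u|² is the probability density, so P = ∫_{0}^{1.7b} |u|² dx.
Since A² = 1/(b^3/4), this is the region integral divided by the full normalization integral.
Let t = x/b; then A² and the length scale cancel, so P = ∫_{0}^{1.7} t^2·e^(-2·t) dt ÷ ∫_{0}^{∞} t^2·e^(-2·t) dt.
Using ∫ t^2·e^(-2·t) dt = -(2·t^2 + 2·t + 1)·e^(-2·t)/4, the numerator is 1/4 - 509·e^(-17/5)/200 and the denominator is 1/4.
Taking the ratio, P = 0.6603.

P ≈ 0.660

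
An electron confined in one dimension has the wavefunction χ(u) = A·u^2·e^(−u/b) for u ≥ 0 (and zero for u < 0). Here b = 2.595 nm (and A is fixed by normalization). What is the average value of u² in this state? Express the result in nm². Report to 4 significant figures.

⟨u²⟩ = ∫ u^2 |χ|² du over the full domain.
Recall ∫₀^∞ u^m e^(−u/β) du = m!·β^(m+1), since the A² factors cancel between numerator and denominator, ⟨u²⟩ = 15·b^2/2.
Putting b = 2.595 gives 50.505.

⟨u^2⟩ ≈ 50.51 nm^2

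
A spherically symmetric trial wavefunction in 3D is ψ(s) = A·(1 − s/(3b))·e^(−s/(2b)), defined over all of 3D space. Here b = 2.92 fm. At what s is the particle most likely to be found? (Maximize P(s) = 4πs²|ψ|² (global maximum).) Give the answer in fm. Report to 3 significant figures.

s ≈ 2.92 fm

The maximum of P(s) = 4πs²|ψ|² occurs where its derivative vanishes.
Solving yields s = b.
With b = 2.92, the most probable radial distance is 2.920 fm.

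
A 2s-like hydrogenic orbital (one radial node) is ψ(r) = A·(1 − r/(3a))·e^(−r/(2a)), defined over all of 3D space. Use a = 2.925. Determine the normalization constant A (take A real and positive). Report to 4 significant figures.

We need A² ∫|f|² 4πr² dr = 1, taking the integral from 0 to ∞.
In 3D with spherical symmetry the volume element is 4πr² dr.
With ψ = A·(1 − r/(3a))·e^(−r/(2a)), the integral evaluates to A²·[8·π·a^3/3].
Substituting a = 2.925 gives A² = 0.0047698, so A = 0.069064.

A ≈ 0.06906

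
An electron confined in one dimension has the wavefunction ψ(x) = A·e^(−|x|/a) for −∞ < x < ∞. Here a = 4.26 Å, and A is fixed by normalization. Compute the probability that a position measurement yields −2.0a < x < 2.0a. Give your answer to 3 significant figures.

P ≈ 0.982

The probability is P = ∫ |ψ|² dx over [−2.0a, 2.0a].
Since A² = 1/(a), this is the region integral divided by the full normalization integral.
Both integrals are even about x = 0, so only the x ≥ 0 halves are needed (the factors of 2 cancel). Let u = x/a; then A² and the length scale cancel, so P = ∫_{0}^{2.0} e^(-2·u) du ÷ ∫_{0}^{∞} e^(-2·u) du.
Using ∫ e^(-2·u) du = -e^(-2·u)/2, the numerator is 1/2 - e^(-4)/2 and the denominator is 1/2.
Taking the ratio, P = 0.9817.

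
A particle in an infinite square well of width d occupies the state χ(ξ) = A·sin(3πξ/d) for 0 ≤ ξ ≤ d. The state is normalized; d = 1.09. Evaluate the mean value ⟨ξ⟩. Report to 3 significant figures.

By definition ⟨ξ⟩ = ∫ ξ |χ(ξ)|² dξ.
With ∫₀^d sin²(nπξ/d) dξ = d/2, the ratio of the moment integral to the normalization integral gives ⟨ξ⟩ = d/2.
Putting d = 1.09 gives 0.5450.

⟨ξ⟩ ≈ 0.545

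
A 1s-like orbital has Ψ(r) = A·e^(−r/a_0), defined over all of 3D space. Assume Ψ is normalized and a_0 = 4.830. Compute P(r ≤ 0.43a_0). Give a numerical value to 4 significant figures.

P ≈ 0.05643

P = ∫ |Ψ|² 4πr² dr over r ≤ 0.43a_0.
A² is fixed by ∫₀^∞ 4πr²|Ψ|² dr = 1, i.e. A² = (π·a_0^3)^(−1).
In terms of u = r/a_0 (A², 4π and the length scale all cancel between numerator and denominator), P = [∫_{0}^{0.43} u^2·e^(-2·u) du] / [∫_{0}^{∞} u^2·e^(-2·u) du].
An antiderivative of u^2·e^(-2·u) is -(2·u^2 + 2·u + 1)·e^(-2·u)/4; evaluating from 0 to 0.43 gives ≈ 0.0141083, while the full integral is 1/4.
This evaluates to P = 0.056433.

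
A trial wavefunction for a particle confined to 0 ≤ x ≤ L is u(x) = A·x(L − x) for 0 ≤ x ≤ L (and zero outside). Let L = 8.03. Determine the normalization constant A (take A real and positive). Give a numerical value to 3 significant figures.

A ≈ 0.0300

The normalization condition is ∫|u|² dx = 1 from 0 to L.
With u = A·x(L − x), the integral evaluates to A²·[L^5/30].
So A² = (L^5/30)^(−1).
Substituting L = 8.03 gives A² = 0.0008986, so A = 0.02998.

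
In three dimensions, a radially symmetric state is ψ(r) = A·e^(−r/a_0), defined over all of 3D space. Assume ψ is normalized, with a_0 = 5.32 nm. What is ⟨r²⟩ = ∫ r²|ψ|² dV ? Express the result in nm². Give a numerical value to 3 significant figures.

⟨r²⟩ = ∫ r^2 |ψ|² 4πr² dr over the full domain.
Recall ∫₀^∞ r^m e^(−r/β) dr = m!·β^(m+1), since the A² factors cancel between numerator and denominator, ⟨r²⟩ = 3·a_0^2.
Putting a_0 = 5.32 gives 84.91.

⟨r^2⟩ ≈ 84.9 nm^2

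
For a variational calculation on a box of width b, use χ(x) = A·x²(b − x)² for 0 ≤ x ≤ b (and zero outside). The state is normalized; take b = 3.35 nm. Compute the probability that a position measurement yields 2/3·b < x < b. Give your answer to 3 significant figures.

|χ|² is the probability density, so P = ∫_{2/3·b}^{b} |χ|² dx.
With A² fixed by ∫|χ|² = 1, i.e. A² = (b^9/630)^(−1), substitute and integrate.
Let u = x/b; then A² and the length scale cancel, so P = ∫_{2/3}^{1} u^4·(1 - u)^4 du ÷ ∫_{0}^{1} u^4·(1 - u)^4 du.
Using ∫ u^4·(1 - u)^4 du = u^5·(70·u^4 - 315·u^3 + 540·u^2 - 420·u + 126)/630, the numerator is ≈ 0.00022991 and the denominator is 1/630.
This works out to P = 0.1448.

P ≈ 0.145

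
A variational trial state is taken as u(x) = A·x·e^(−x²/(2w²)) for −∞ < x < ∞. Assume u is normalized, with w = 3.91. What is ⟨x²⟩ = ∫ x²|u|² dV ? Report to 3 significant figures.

⟨x^2⟩ ≈ 22.9

The expectation value is the |u|²-weighted average of x^2: ∫ x^2|u|² dx.
Using the Gaussian integral ∫_{−∞}^{∞} e^(−αx²) dx = √(π/α), evaluating both integrals, ⟨x²⟩ = 3·w^2/2.
Putting w = 3.91 gives 22.93.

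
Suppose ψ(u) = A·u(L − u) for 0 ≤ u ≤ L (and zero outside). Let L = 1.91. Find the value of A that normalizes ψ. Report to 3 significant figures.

A ≈ 1.09

The normalization condition is ∫|ψ|² du = 1 from 0 to L.
Expanding the polynomial and integrating term by term, the integral (without the A² prefactor) comes out to L^5/30.
Setting this equal to 1 gives A² = 1/(L^5/30).
Substituting L = 1.91 gives A² = 1.180, so A = 1.086.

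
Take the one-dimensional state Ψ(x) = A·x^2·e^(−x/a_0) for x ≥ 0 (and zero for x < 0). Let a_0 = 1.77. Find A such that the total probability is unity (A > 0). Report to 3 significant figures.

Normalization requires ∫|Ψ|² dx = 1, integrated from 0 to ∞.
Using ∫₀^∞ xⁿ e^(−αx) dx = n!/αⁿ⁺¹, with Ψ = A·x^2·e^(−x/a_0), the integral evaluates to A²·[3·a_0^5/4].
Setting this equal to 1 gives A² = 1/(3·a_0^5/4).
Substituting a_0 = 1.77 gives A² = 0.07675, so A = 0.2770.

A ≈ 0.277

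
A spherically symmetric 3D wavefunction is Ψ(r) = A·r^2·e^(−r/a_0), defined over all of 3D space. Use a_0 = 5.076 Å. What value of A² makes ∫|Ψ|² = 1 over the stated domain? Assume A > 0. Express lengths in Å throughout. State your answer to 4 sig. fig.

A^2 ≈ 1.629E-7 Å^(-7)

Normalization requires ∫|Ψ|² 4πr² dr = 1, integrated from 0 to ∞.
The angular integral contributes 4π, leaving ∫₀^∞ r²|Ψ|² dr.
Using ∫₀^∞ rⁿ e^(−αr) dr = n!/αⁿ⁺¹, carrying out the integral gives A² · 45·π·a_0^7/2.
Hence A² = 1/[45·π·a_0^7/2].
With a_0 = 5.076: A² = 1.6294E-7 and A = 0.00040365.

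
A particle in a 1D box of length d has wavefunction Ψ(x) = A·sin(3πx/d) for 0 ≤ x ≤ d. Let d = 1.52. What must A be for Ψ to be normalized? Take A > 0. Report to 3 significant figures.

A ≈ 1.15

Require ∫ |Ψ|² dx = 1 over the whole domain.
Using sin²θ = (1 − cos 2θ)/2, carrying out the integral gives A² · d/2.
Setting this equal to 1 gives A² = 1/(d/2).
Substituting d = 1.52 gives A² = 1.316, so A = 1.147.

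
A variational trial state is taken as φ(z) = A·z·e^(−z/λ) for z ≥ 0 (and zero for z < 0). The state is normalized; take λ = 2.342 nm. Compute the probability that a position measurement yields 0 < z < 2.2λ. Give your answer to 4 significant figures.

P ≈ 0.8149

|φ|² is the probability density, so P = ∫_{0}^{2.2λ} |φ|² dz.
Since A² = 1/(λ^3/4), this is the region integral divided by the full normalization integral.
Substituting u = z/λ, A² and the length scale cancel in the ratio: P = ∫_{0}^{2.2} u^2·e^(-2·u) du / ∫_{0}^{∞} u^2·e^(-2·u) du.
An antiderivative of u^2·e^(-2·u) is -(2·u^2 + 2·u + 1)·e^(-2·u)/4; evaluating from 0 to 2.2 gives 1/4 - 377·e^(-22/5)/100, while the full integral is 1/4.
This works out to P = 0.81486.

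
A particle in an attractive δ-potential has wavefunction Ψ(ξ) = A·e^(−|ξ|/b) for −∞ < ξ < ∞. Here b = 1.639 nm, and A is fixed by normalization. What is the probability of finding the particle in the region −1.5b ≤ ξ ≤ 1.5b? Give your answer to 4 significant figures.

P = ∫_{−1.5b}^{1.5b} |Ψ(ξ)|² dξ.
With A² fixed by ∫|Ψ|² = 1, i.e. A² = (b)^(−1), substitute and integrate.
By symmetry take twice the ξ ≥ 0 contribution in numerator and denominator; the 2's cancel. Substituting u = ξ/b, A² and the length scale cancel in the ratio: P = ∫_{0}^{1.5} e^(-2·u) du / ∫_{0}^{∞} e^(-2·u) du.
Using ∫ e^(-2·u) du = -e^(-2·u)/2, the numerator is 1/2 - e^(-3)/2 and the denominator is 1/2.
This works out to P = 0.95021.

P ≈ 0.9502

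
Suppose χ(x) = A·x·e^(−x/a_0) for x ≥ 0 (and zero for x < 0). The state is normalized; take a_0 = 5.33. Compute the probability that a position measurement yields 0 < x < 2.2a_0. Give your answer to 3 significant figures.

P ≈ 0.815

The probability is P = ∫ |χ|² dx over [0, 2.2a_0].
The normalization integral ∫|χ|²dx over the whole domain equals a_0^3/4·A², and A² cancels in the ratio.
In terms of u = x/a_0 (A² and the length scale cancel between numerator and denominator), P = [∫_{0}^{2.2} u^2·e^(-2·u) du] / [∫_{0}^{∞} u^2·e^(-2·u) du].
With ∫ u^2·e^(-2·u) du = -(2·u^2 + 2·u + 1)·e^(-2·u)/4 + C, the region integral is 1/4 - 377·e^(-22/5)/100 and the full one is 1/4.
The result is P = 0.8149.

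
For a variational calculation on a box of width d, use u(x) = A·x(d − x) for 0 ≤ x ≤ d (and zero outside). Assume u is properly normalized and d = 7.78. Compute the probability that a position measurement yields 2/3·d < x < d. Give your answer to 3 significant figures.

P ≈ 0.210

|u|² is the probability density, so P = ∫_{2/3·d}^{d} |u|² dx.
The normalization integral ∫|u|²dx over the whole domain equals d^5/30·A², and A² cancels in the ratio.
Substituting t = x/d, A² and the length scale cancel in the ratio: P = ∫_{2/3}^{1} t^2·(1 - t)^2 dt / ∫_{0}^{1} t^2·(1 - t)^2 dt.
Using ∫ t^2·(1 - t)^2 dt = t^3·(6·t^2 - 15·t + 10)/30, the numerator is 17/2430 and the denominator is 1/30.
This works out to P = 17/81.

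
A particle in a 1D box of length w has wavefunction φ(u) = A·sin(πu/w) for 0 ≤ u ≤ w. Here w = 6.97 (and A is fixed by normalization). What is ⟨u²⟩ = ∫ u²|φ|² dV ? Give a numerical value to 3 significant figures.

⟨u^2⟩ ≈ 13.7

⟨u²⟩ = ∫ u^2 |φ|² du over the full domain.
Evaluating both integrals, ⟨u²⟩ = -w^2/(2·π^2) + w^2/3.
Putting w = 6.97 gives 13.73.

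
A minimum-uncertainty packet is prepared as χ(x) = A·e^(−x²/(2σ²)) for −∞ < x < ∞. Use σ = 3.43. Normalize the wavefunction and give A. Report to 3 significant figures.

A ≈ 0.406

We need A² ∫|f|² dx = 1, taking the integral from −∞ to ∞.
Differentiating ∫e^(−αx²) dx = √(π/α) under α to get the higher moments, ∫|χ|² dx = A²·(√(π)·σ).
Setting this equal to 1 gives A² = 1/(√(π)·σ).
Substituting σ = 3.43 gives A² = 0.1645, so A = 0.4056.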